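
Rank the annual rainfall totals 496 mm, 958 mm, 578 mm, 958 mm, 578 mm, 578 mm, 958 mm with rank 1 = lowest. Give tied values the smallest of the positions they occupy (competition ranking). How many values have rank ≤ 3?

4

Sorted (ascending): 496, 578, 578, 578, 958, 958, 958
The 3 values of 578 occupy positions 2–4 → each gets rank 2.
The 3 values of 958 occupy positions 5–7 → each gets rank 5.
Ranks ≤ 3: {1, 2, 2, 2} → 4 values.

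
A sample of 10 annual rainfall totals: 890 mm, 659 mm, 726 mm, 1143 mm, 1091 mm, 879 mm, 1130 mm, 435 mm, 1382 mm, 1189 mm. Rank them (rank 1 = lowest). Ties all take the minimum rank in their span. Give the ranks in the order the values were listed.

5, 2, 3, 8, 6, 4, 7, 1, 10, 9

Sorted (ascending): 435, 659, 726, 879, 890, 1091, 1130, 1143, 1189, 1382
No ties — each value takes its position as its rank.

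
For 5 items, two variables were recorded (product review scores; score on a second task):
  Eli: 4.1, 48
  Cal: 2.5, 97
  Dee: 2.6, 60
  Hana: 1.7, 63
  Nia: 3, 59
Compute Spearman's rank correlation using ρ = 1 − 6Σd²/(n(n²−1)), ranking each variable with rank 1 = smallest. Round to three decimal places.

-0.900

Ranks of variable 1: 5, 2, 3, 1, 4
Ranks of variable 2: 1, 5, 3, 4, 2
d = r₁ − r₂: 4, -3, 0, -3, 2
d²: 16, 9, 0, 9, 4; Σd² = 38
ρ = 1 − 6·38/(5·24) = 1 − 228/120 = -0.900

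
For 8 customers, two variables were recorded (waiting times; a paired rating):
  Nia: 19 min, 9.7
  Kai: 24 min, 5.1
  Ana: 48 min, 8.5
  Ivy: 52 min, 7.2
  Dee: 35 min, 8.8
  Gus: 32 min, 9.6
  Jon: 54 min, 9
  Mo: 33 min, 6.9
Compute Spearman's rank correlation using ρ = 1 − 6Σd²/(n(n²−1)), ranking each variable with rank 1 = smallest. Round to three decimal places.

-0.119

Ranks of variable 1: 1, 2, 6, 7, 5, 3, 8, 4
Ranks of variable 2: 8, 1, 4, 3, 5, 7, 6, 2
d = r₁ − r₂: -7, 1, 2, 4, 0, -4, 2, 2
d²: 49, 1, 4, 16, 0, 16, 4, 4; Σd² = 94
ρ = 1 − 6·94/(8·63) = 1 − 564/504 = -0.119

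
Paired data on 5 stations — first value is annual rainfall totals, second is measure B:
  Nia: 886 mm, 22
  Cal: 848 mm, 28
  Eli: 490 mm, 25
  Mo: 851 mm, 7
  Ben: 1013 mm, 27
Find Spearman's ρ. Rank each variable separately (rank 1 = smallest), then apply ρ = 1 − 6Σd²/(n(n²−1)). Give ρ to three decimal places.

-0.100

Ranks of variable 1: 4, 2, 1, 3, 5
Ranks of variable 2: 2, 5, 3, 1, 4
d = r₁ − r₂: 2, -3, -2, 2, 1
d²: 4, 9, 4, 4, 1; Σd² = 22
ρ = 1 − 6·22/(5·24) = 1 − 132/120 = -0.100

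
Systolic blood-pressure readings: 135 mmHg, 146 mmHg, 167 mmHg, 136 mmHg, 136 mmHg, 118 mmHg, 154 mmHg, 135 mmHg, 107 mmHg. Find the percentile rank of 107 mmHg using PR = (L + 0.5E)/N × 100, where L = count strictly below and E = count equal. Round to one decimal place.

5.6

N = 9.
Strictly below 107: 0. Equal to 107: 1.
PR = (0 + 0.5·1)/9 × 100 = 5.6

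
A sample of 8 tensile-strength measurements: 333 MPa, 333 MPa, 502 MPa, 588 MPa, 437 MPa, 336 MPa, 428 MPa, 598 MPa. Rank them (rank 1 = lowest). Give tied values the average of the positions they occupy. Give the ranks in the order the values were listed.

Sorted (ascending): 333, 333, 336, 428, 437, 502, 588, 598
The 2 values of 333 occupy positions 1–2 → average rank (1+2)/2 = 1.5.

1.5, 1.5, 6, 7, 5, 3, 4, 8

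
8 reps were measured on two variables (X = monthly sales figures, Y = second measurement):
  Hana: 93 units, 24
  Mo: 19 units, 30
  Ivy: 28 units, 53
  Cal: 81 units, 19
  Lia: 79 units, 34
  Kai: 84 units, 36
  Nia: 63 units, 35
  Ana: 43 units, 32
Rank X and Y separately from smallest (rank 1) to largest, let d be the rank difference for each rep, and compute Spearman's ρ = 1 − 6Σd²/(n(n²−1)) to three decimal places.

-0.262

Ranks of variable 1: 8, 1, 2, 6, 5, 7, 4, 3
Ranks of variable 2: 2, 3, 8, 1, 5, 7, 6, 4
d = r₁ − r₂: 6, -2, -6, 5, 0, 0, -2, -1
d²: 36, 4, 36, 25, 0, 0, 4, 1; Σd² = 106
ρ = 1 − 6·106/(8·63) = 1 − 636/504 = -0.262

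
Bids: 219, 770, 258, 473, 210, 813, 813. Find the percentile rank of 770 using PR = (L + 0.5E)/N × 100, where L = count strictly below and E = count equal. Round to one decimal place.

N = 7.
Strictly below 770: 4. Equal to 770: 1.
PR = (4 + 0.5·1)/7 × 100 = 64.3

64.3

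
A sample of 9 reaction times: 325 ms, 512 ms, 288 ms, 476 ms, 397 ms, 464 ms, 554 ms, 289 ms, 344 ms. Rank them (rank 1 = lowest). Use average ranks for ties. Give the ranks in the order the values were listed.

3, 8, 1, 7, 5, 6, 9, 2, 4

Sorted (ascending): 288, 289, 325, 344, 397, 464, 476, 512, 554
No ties — each value takes its position as its rank.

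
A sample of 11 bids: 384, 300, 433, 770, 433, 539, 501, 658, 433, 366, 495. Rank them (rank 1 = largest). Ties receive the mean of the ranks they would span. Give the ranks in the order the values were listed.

Sorted (descending): 770, 658, 539, 501, 495, 433, 433, 433, 384, 366, 300
The 3 values of 433 occupy positions 6–8 → average rank 7.

9, 11, 7, 1, 7, 3, 4, 2, 7, 10, 5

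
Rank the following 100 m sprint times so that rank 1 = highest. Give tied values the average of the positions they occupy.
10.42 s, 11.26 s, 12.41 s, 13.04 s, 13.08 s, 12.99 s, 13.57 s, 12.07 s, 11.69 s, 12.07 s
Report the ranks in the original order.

Sorted (descending): 13.57, 13.08, 13.04, 12.99, 12.41, 12.07, 12.07, 11.69, 11.26, 10.42
The 2 values of 12.07 occupy positions 6–7 → average rank (6+7)/2 = 6.5.

10, 9, 5, 3, 2, 4, 1, 6.5, 8, 6.5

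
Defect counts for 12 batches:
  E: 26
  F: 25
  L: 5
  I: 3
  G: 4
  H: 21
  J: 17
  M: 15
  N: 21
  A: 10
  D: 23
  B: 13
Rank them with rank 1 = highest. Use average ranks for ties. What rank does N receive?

Sorted (descending): 26, 25, 23, 21, 21, 17, 15, 13, 10, 5, 4, 3
The 2 values of 21 occupy positions 4–5 → average rank (4+5)/2 = 4.5.
N has value 21 → rank 4.5.

4.5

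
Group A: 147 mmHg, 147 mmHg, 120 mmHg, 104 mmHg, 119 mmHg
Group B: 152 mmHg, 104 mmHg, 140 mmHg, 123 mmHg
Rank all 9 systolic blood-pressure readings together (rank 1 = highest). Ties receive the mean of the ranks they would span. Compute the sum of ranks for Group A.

Sorted (descending): 152, 147, 147, 140, 123, 120, 119, 104, 104
The 2 values of 147 occupy positions 2–3 → average rank (2+3)/2 = 2.5.
The 2 values of 104 occupy positions 8–9 → average rank (8+9)/2 = 8.5.
Group A values → pooled ranks: 147→2.5, 147→2.5, 120→6, 104→8.5, 119→7
Rank sum = 2.5 + 2.5 + 6 + 8.5 + 7 = 26.5

26.5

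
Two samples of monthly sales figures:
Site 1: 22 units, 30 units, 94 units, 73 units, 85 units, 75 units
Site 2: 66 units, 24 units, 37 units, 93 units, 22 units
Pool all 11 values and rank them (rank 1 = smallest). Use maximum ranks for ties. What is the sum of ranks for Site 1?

Sorted (ascending): 22, 22, 24, 30, 37, 66, 73, 75, 85, 93, 94
The 2 values of 22 occupy positions 1–2 → each gets rank 2.
Site 1 values → pooled ranks: 22→2, 30→4, 94→11, 73→7, 85→9, 75→8
Rank sum = 2 + 4 + 11 + 7 + 9 + 8 = 41

41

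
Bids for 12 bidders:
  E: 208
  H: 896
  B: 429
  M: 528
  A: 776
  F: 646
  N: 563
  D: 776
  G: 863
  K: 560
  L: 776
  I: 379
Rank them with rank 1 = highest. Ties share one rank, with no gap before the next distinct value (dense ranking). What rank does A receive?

3

Sorted (descending): 896, 863, 776, 776, 776, 646, 563, 560, 528, 429, 379, 208
The 3 values of 776 share dense rank 3.
Remaining distinct values take the next consecutive integers.
A has value 776 → rank 3.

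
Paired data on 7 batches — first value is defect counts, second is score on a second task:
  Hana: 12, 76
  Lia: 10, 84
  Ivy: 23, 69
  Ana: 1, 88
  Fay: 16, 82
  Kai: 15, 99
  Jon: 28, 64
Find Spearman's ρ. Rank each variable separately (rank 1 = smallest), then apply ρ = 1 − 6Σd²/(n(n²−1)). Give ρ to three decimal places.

Ranks of variable 1: 3, 2, 6, 1, 5, 4, 7
Ranks of variable 2: 3, 5, 2, 6, 4, 7, 1
d = r₁ − r₂: 0, -3, 4, -5, 1, -3, 6
d²: 0, 9, 16, 25, 1, 9, 36; Σd² = 96
ρ = 1 − 6·96/(7·48) = 1 − 576/336 = -0.714

-0.714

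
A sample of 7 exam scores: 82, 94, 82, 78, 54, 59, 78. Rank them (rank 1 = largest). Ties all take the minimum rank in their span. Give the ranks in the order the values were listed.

Sorted (descending): 94, 82, 82, 78, 78, 59, 54
The 2 values of 82 occupy positions 2–3 → each gets rank 2.
The 2 values of 78 occupy positions 4–5 → each gets rank 4.

2, 1, 2, 4, 7, 6, 4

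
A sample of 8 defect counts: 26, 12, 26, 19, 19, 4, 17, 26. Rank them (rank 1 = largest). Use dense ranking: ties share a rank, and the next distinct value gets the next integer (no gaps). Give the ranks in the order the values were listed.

1, 4, 1, 2, 2, 5, 3, 1

Sorted (descending): 26, 26, 26, 19, 19, 17, 12, 4
The 3 values of 26 share dense rank 1.
The 2 values of 19 share dense rank 2.
Remaining distinct values take the next consecutive integers.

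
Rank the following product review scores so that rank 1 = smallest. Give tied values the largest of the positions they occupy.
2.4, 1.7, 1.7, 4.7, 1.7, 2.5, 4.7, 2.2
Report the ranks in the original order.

Sorted (ascending): 1.7, 1.7, 1.7, 2.2, 2.4, 2.5, 4.7, 4.7
The 3 values of 1.7 occupy positions 1–3 → each gets rank 3.
The 2 values of 4.7 occupy positions 7–8 → each gets rank 8.

5, 3, 3, 8, 3, 6, 8, 4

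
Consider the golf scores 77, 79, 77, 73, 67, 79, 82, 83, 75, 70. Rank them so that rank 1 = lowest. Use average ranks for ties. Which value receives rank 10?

Sorted (ascending): 67, 70, 73, 75, 77, 77, 79, 79, 82, 83
The 2 values of 77 occupy positions 5–6 → average rank (5+6)/2 = 5.5.
The 2 values of 79 occupy positions 7–8 → average rank (7+8)/2 = 7.5.
Rank 10 → value 83.

83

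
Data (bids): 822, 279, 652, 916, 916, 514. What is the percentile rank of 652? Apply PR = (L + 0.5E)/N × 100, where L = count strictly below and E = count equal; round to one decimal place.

N = 6.
Strictly below 652: 2. Equal to 652: 1.
PR = (2 + 0.5·1)/6 × 100 = 41.7

41.7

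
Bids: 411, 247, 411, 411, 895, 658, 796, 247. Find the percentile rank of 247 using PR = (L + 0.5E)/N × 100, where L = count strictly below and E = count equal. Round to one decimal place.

12.5

N = 8.
Strictly below 247: 0. Equal to 247: 2.
PR = (0 + 0.5·2)/8 × 100 = 12.5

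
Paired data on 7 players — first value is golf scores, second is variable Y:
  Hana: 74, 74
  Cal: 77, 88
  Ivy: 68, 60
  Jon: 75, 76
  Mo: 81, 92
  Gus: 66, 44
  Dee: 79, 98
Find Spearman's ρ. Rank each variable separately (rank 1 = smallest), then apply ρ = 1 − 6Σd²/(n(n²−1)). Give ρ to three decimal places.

Ranks of variable 1: 3, 5, 2, 4, 7, 1, 6
Ranks of variable 2: 3, 5, 2, 4, 6, 1, 7
d = r₁ − r₂: 0, 0, 0, 0, 1, 0, -1
d²: 0, 0, 0, 0, 1, 0, 1; Σd² = 2
ρ = 1 − 6·2/(7·48) = 1 − 12/336 = 0.964

0.964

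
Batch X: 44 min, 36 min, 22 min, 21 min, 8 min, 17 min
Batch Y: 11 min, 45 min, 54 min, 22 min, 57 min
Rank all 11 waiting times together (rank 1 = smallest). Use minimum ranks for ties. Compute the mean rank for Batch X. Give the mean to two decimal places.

Sorted (ascending): 8, 11, 17, 21, 22, 22, 36, 44, 45, 54, 57
The 2 values of 22 occupy positions 5–6 → each gets rank 5.
Batch X values → pooled ranks: 44→8, 36→7, 22→5, 21→4, 8→1, 17→3
Mean rank = (8 + 7 + 5 + 4 + 1 + 3) / 6 = 4.67

4.67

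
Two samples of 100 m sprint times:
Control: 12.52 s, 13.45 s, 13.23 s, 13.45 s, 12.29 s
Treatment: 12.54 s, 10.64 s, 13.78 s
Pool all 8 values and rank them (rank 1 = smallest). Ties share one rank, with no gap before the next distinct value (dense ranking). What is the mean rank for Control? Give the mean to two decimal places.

Sorted (ascending): 10.64, 12.29, 12.52, 12.54, 13.23, 13.45, 13.45, 13.78
The 2 values of 13.45 share dense rank 6.
Remaining distinct values take the next consecutive integers.
Control values → pooled ranks: 12.52→3, 13.45→6, 13.23→5, 13.45→6, 12.29→2
Mean rank = (3 + 6 + 5 + 6 + 2) / 5 = 4.40

4.40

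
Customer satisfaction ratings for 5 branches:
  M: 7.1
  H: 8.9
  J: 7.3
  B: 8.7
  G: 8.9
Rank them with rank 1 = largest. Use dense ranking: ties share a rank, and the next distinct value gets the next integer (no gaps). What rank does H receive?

Sorted (descending): 8.9, 8.9, 8.7, 7.3, 7.1
The 2 values of 8.9 share dense rank 1.
Remaining distinct values take the next consecutive integers.
H has value 8.9 → rank 1.

1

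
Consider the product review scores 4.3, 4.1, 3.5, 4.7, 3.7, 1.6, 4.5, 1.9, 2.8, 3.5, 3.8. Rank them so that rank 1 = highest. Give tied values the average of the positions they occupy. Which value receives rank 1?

4.7

Sorted (descending): 4.7, 4.5, 4.3, 4.1, 3.8, 3.7, 3.5, 3.5, 2.8, 1.9, 1.6
The 2 values of 3.5 occupy positions 7–8 → average rank (7+8)/2 = 7.5.
Rank 1 → value 4.7.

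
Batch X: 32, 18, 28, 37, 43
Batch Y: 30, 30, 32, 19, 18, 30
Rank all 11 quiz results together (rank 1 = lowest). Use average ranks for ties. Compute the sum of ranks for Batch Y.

31

Sorted (ascending): 18, 18, 19, 28, 30, 30, 30, 32, 32, 37, 43
The 2 values of 18 occupy positions 1–2 → average rank (1+2)/2 = 1.5.
The 3 values of 30 occupy positions 5–7 → average rank 6.
The 2 values of 32 occupy positions 8–9 → average rank (8+9)/2 = 8.5.
Batch Y values → pooled ranks: 30→6, 30→6, 32→8.5, 19→3, 18→1.5, 30→6
Rank sum = 6 + 6 + 8.5 + 3 + 1.5 + 6 = 31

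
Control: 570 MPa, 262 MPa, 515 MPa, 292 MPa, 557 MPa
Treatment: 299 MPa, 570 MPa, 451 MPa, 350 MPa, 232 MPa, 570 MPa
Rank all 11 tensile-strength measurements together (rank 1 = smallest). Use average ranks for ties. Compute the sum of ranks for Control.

30

Sorted (ascending): 232, 262, 292, 299, 350, 451, 515, 557, 570, 570, 570
The 3 values of 570 occupy positions 9–11 → average rank 10.
Control values → pooled ranks: 570→10, 262→2, 515→7, 292→3, 557→8
Rank sum = 10 + 2 + 7 + 3 + 8 = 30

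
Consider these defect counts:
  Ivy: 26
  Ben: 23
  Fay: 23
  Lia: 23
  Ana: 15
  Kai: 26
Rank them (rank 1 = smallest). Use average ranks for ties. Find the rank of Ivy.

5.5

Sorted (ascending): 15, 23, 23, 23, 26, 26
The 3 values of 23 occupy positions 2–4 → average rank 3.
The 2 values of 26 occupy positions 5–6 → average rank (5+6)/2 = 5.5.
Ivy has value 26 → rank 5.5.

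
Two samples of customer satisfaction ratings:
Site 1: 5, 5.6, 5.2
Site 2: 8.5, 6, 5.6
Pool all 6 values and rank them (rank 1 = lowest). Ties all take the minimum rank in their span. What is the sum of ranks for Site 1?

6

Sorted (ascending): 5, 5.2, 5.6, 5.6, 6, 8.5
The 2 values of 5.6 occupy positions 3–4 → each gets rank 3.
Site 1 values → pooled ranks: 5→1, 5.6→3, 5.2→2
Rank sum = 1 + 3 + 2 = 6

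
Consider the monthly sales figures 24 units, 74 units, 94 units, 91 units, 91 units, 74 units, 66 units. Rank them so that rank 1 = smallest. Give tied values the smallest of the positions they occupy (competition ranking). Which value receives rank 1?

Sorted (ascending): 24, 66, 74, 74, 91, 91, 94
The 2 values of 74 occupy positions 3–4 → each gets rank 3.
The 2 values of 91 occupy positions 5–6 → each gets rank 5.
Rank 1 → value 24.

24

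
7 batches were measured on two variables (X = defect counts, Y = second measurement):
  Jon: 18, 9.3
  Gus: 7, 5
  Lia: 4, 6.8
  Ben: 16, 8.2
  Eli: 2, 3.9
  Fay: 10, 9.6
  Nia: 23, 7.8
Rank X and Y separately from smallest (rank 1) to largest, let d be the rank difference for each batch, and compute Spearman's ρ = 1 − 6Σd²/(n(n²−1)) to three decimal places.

Ranks of variable 1: 6, 3, 2, 5, 1, 4, 7
Ranks of variable 2: 6, 2, 3, 5, 1, 7, 4
d = r₁ − r₂: 0, 1, -1, 0, 0, -3, 3
d²: 0, 1, 1, 0, 0, 9, 9; Σd² = 20
ρ = 1 − 6·20/(7·48) = 1 − 120/336 = 0.643

0.643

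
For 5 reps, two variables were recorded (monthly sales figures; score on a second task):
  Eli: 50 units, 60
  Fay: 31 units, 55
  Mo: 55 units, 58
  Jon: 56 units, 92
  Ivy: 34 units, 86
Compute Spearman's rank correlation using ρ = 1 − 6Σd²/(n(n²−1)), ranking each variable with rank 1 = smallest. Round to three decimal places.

0.600

Ranks of variable 1: 3, 1, 4, 5, 2
Ranks of variable 2: 3, 1, 2, 5, 4
d = r₁ − r₂: 0, 0, 2, 0, -2
d²: 0, 0, 4, 0, 4; Σd² = 8
ρ = 1 − 6·8/(5·24) = 1 − 48/120 = 0.600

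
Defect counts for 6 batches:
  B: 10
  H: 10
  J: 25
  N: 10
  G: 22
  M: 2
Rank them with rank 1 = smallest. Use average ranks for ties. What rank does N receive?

Sorted (ascending): 2, 10, 10, 10, 22, 25
The 3 values of 10 occupy positions 2–4 → average rank 3.
N has value 10 → rank 3.

3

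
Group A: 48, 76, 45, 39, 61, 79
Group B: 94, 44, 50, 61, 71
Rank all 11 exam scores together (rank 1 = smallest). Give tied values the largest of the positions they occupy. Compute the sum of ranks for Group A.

Sorted (ascending): 39, 44, 45, 48, 50, 61, 61, 71, 76, 79, 94
The 2 values of 61 occupy positions 6–7 → each gets rank 7.
Group A values → pooled ranks: 48→4, 76→9, 45→3, 39→1, 61→7, 79→10
Rank sum = 4 + 9 + 3 + 1 + 7 + 10 = 34

34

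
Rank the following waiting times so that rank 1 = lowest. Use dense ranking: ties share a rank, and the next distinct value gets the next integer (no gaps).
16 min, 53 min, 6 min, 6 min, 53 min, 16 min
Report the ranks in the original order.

2, 3, 1, 1, 3, 2

Sorted (ascending): 6, 6, 16, 16, 53, 53
The 2 values of 6 share dense rank 1.
The 2 values of 16 share dense rank 2.
The 2 values of 53 share dense rank 3.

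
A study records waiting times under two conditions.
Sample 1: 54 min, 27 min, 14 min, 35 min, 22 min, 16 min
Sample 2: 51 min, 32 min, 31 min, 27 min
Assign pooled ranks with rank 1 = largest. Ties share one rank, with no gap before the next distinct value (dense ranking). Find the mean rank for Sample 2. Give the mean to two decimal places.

Sorted (descending): 54, 51, 35, 32, 31, 27, 27, 22, 16, 14
The 2 values of 27 share dense rank 6.
Remaining distinct values take the next consecutive integers.
Sample 2 values → pooled ranks: 51→2, 32→4, 31→5, 27→6
Mean rank = (2 + 4 + 5 + 6) / 4 = 4.25

4.25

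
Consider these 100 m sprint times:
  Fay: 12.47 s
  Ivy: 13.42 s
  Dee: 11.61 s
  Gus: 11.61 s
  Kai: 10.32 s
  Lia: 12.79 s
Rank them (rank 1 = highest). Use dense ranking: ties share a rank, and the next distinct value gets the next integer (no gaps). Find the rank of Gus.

4

Sorted (descending): 13.42, 12.79, 12.47, 11.61, 11.61, 10.32
The 2 values of 11.61 share dense rank 4.
Remaining distinct values take the next consecutive integers.
Gus has value 11.61 s → rank 4.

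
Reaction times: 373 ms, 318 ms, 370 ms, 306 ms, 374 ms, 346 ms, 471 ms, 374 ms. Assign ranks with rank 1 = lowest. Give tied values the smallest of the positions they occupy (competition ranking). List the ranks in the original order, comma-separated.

Sorted (ascending): 306, 318, 346, 370, 373, 374, 374, 471
The 2 values of 374 occupy positions 6–7 → each gets rank 6.

5, 2, 4, 1, 6, 3, 8, 6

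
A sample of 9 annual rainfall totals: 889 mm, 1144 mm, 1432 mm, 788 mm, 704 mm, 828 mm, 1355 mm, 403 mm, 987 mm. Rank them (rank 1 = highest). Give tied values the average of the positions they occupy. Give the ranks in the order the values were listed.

5, 3, 1, 7, 8, 6, 2, 9, 4

Sorted (descending): 1432, 1355, 1144, 987, 889, 828, 788, 704, 403
No ties — each value takes its position as its rank.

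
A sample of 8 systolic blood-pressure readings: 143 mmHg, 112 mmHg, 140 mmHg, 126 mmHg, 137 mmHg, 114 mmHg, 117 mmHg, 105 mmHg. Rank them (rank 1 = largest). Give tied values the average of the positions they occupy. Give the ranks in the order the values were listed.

Sorted (descending): 143, 140, 137, 126, 117, 114, 112, 105
No ties — each value takes its position as its rank.

1, 7, 2, 4, 3, 6, 5, 8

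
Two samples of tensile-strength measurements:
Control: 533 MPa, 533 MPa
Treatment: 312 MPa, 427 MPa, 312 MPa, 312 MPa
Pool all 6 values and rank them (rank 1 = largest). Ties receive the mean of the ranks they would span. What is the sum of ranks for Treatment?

Sorted (descending): 533, 533, 427, 312, 312, 312
The 2 values of 533 occupy positions 1–2 → average rank (1+2)/2 = 1.5.
The 3 values of 312 occupy positions 4–6 → average rank 5.
Treatment values → pooled ranks: 312→5, 427→3, 312→5, 312→5
Rank sum = 5 + 3 + 5 + 5 = 18

18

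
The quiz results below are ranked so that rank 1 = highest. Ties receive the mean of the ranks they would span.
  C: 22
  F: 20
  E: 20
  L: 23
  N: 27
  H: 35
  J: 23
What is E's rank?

Sorted (descending): 35, 27, 23, 23, 22, 20, 20
The 2 values of 23 occupy positions 3–4 → average rank (3+4)/2 = 3.5.
The 2 values of 20 occupy positions 6–7 → average rank (6+7)/2 = 6.5.
E has value 20 → rank 6.5.

6.5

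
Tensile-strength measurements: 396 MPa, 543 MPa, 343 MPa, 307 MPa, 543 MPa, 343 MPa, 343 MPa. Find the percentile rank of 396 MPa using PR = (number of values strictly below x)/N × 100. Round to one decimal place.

N = 7.
Strictly below 396: 4. Equal to 396: 1.
PR = 4/7 × 100 = 57.1

57.1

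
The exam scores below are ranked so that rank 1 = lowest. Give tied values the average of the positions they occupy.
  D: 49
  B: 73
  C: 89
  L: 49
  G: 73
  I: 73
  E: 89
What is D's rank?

Sorted (ascending): 49, 49, 73, 73, 73, 89, 89
The 2 values of 49 occupy positions 1–2 → average rank (1+2)/2 = 1.5.
The 3 values of 73 occupy positions 3–5 → average rank 4.
The 2 values of 89 occupy positions 6–7 → average rank (6+7)/2 = 6.5.
D has value 49 → rank 1.5.

1.5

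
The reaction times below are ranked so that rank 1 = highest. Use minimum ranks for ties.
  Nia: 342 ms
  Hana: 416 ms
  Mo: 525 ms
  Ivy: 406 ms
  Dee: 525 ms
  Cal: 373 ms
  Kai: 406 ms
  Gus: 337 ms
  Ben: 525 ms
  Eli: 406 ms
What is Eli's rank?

Sorted (descending): 525, 525, 525, 416, 406, 406, 406, 373, 342, 337
The 3 values of 525 occupy positions 1–3 → each gets rank 1.
The 3 values of 406 occupy positions 5–7 → each gets rank 5.
Eli has value 406 ms → rank 5.

5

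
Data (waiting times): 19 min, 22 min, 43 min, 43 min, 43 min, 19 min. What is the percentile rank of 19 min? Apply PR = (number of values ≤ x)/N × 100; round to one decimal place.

N = 6.
Strictly below 19: 0. Equal to 19: 2.
PR = 2/6 × 100 = 33.3

33.3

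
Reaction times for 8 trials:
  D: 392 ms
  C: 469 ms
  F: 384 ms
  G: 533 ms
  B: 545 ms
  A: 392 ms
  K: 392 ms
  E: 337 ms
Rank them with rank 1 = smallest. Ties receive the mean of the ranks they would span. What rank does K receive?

4

Sorted (ascending): 337, 384, 392, 392, 392, 469, 533, 545
The 3 values of 392 occupy positions 3–5 → average rank 4.
K has value 392 ms → rank 4.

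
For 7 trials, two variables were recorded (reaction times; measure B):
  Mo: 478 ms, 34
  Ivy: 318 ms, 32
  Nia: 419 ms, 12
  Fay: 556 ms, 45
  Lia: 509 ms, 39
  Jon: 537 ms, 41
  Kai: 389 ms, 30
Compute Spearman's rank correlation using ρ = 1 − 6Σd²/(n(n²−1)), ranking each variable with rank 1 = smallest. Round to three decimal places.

0.857

Ranks of variable 1: 4, 1, 3, 7, 5, 6, 2
Ranks of variable 2: 4, 3, 1, 7, 5, 6, 2
d = r₁ − r₂: 0, -2, 2, 0, 0, 0, 0
d²: 0, 4, 4, 0, 0, 0, 0; Σd² = 8
ρ = 1 − 6·8/(7·48) = 1 − 48/336 = 0.857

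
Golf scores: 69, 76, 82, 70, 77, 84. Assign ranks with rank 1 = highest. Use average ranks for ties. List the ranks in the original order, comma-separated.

Sorted (descending): 84, 82, 77, 76, 70, 69
No ties — each value takes its position as its rank.

6, 4, 2, 5, 3, 1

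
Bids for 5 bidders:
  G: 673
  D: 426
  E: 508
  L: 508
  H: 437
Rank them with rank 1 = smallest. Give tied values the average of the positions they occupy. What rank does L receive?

Sorted (ascending): 426, 437, 508, 508, 673
The 2 values of 508 occupy positions 3–4 → average rank (3+4)/2 = 3.5.
L has value 508 → rank 3.5.

3.5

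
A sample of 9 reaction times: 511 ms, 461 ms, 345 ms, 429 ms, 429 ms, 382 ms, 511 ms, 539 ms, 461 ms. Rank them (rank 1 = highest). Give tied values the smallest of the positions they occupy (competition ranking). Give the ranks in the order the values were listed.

2, 4, 9, 6, 6, 8, 2, 1, 4

Sorted (descending): 539, 511, 511, 461, 461, 429, 429, 382, 345
The 2 values of 511 occupy positions 2–3 → each gets rank 2.
The 2 values of 461 occupy positions 4–5 → each gets rank 4.
The 2 values of 429 occupy positions 6–7 → each gets rank 6.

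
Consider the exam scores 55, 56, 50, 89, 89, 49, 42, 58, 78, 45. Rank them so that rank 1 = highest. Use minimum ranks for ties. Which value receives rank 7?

50

Sorted (descending): 89, 89, 78, 58, 56, 55, 50, 49, 45, 42
The 2 values of 89 occupy positions 1–2 → each gets rank 1.
Rank 7 → value 50.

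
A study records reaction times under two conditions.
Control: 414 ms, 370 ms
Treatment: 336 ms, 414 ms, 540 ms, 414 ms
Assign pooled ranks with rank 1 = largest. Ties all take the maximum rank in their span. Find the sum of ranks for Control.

Sorted (descending): 540, 414, 414, 414, 370, 336
The 3 values of 414 occupy positions 2–4 → each gets rank 4.
Control values → pooled ranks: 414→4, 370→5
Rank sum = 4 + 5 = 9

9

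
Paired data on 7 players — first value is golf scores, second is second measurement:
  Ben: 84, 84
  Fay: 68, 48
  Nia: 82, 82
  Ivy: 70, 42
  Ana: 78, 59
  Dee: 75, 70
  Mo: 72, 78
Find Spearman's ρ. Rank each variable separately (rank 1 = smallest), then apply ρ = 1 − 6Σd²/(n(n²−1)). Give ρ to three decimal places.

0.821

Ranks of variable 1: 7, 1, 6, 2, 5, 4, 3
Ranks of variable 2: 7, 2, 6, 1, 3, 4, 5
d = r₁ − r₂: 0, -1, 0, 1, 2, 0, -2
d²: 0, 1, 0, 1, 4, 0, 4; Σd² = 10
ρ = 1 − 6·10/(7·48) = 1 − 60/336 = 0.821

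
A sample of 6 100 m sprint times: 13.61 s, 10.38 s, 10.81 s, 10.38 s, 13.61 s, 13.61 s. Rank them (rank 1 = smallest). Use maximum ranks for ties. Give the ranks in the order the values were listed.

Sorted (ascending): 10.38, 10.38, 10.81, 13.61, 13.61, 13.61
The 2 values of 10.38 occupy positions 1–2 → each gets rank 2.
The 3 values of 13.61 occupy positions 4–6 → each gets rank 6.

6, 2, 3, 2, 6, 6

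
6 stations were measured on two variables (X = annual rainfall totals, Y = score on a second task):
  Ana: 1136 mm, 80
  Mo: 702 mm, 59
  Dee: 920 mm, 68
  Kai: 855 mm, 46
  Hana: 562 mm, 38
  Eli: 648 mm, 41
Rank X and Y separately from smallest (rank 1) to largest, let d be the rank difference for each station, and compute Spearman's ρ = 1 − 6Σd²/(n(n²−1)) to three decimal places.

0.943

Ranks of variable 1: 6, 3, 5, 4, 1, 2
Ranks of variable 2: 6, 4, 5, 3, 1, 2
d = r₁ − r₂: 0, -1, 0, 1, 0, 0
d²: 0, 1, 0, 1, 0, 0; Σd² = 2
ρ = 1 − 6·2/(6·35) = 1 − 12/210 = 0.943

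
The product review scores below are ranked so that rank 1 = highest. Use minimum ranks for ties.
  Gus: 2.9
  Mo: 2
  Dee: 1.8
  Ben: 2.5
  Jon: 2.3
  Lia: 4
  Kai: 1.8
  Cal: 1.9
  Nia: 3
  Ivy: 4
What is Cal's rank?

8

Sorted (descending): 4, 4, 3, 2.9, 2.5, 2.3, 2, 1.9, 1.8, 1.8
The 2 values of 4 occupy positions 1–2 → each gets rank 1.
The 2 values of 1.8 occupy positions 9–10 → each gets rank 9.
Cal has value 1.9 → rank 8.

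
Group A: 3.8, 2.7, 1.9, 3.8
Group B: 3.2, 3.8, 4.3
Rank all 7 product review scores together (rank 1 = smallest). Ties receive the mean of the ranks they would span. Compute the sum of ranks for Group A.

Sorted (ascending): 1.9, 2.7, 3.2, 3.8, 3.8, 3.8, 4.3
The 3 values of 3.8 occupy positions 4–6 → average rank 5.
Group A values → pooled ranks: 3.8→5, 2.7→2, 1.9→1, 3.8→5
Rank sum = 5 + 2 + 1 + 5 = 13

13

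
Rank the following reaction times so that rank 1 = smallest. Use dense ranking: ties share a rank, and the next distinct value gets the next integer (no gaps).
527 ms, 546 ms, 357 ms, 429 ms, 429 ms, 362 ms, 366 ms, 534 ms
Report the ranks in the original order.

Sorted (ascending): 357, 362, 366, 429, 429, 527, 534, 546
The 2 values of 429 share dense rank 4.
Remaining distinct values take the next consecutive integers.

5, 7, 1, 4, 4, 2, 3, 6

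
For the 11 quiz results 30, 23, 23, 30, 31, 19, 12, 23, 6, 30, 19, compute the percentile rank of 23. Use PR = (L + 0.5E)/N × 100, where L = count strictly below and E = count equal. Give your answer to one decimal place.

50.0

N = 11.
Strictly below 23: 4. Equal to 23: 3.
PR = (4 + 0.5·3)/11 × 100 = 50.0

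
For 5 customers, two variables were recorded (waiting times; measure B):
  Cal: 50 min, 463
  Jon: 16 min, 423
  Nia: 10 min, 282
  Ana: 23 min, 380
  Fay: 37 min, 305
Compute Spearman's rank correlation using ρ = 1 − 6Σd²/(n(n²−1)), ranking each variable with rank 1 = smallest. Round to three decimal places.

0.600

Ranks of variable 1: 5, 2, 1, 3, 4
Ranks of variable 2: 5, 4, 1, 3, 2
d = r₁ − r₂: 0, -2, 0, 0, 2
d²: 0, 4, 0, 0, 4; Σd² = 8
ρ = 1 − 6·8/(5·24) = 1 − 48/120 = 0.600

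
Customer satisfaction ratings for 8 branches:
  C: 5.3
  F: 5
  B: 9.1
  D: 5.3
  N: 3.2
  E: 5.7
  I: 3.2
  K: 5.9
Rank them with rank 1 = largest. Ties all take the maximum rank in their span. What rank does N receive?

Sorted (descending): 9.1, 5.9, 5.7, 5.3, 5.3, 5, 3.2, 3.2
The 2 values of 5.3 occupy positions 4–5 → each gets rank 5.
The 2 values of 3.2 occupy positions 7–8 → each gets rank 8.
N has value 3.2 → rank 8.

8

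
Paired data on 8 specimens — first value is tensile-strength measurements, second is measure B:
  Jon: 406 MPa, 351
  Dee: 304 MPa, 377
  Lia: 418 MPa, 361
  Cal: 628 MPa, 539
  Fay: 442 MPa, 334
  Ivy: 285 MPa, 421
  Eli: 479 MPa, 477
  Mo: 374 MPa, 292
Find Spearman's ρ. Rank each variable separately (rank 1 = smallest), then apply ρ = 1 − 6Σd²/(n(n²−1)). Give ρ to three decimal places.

0.333

Ranks of variable 1: 4, 2, 5, 8, 6, 1, 7, 3
Ranks of variable 2: 3, 5, 4, 8, 2, 6, 7, 1
d = r₁ − r₂: 1, -3, 1, 0, 4, -5, 0, 2
d²: 1, 9, 1, 0, 16, 25, 0, 4; Σd² = 56
ρ = 1 − 6·56/(8·63) = 1 − 336/504 = 0.333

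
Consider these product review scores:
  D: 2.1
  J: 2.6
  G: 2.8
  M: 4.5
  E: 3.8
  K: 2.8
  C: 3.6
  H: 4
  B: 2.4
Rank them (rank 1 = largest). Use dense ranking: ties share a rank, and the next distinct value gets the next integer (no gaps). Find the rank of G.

5

Sorted (descending): 4.5, 4, 3.8, 3.6, 2.8, 2.8, 2.6, 2.4, 2.1
The 2 values of 2.8 share dense rank 5.
Remaining distinct values take the next consecutive integers.
G has value 2.8 → rank 5.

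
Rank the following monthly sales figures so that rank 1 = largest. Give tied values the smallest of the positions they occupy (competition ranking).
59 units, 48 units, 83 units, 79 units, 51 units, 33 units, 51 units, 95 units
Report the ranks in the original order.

4, 7, 2, 3, 5, 8, 5, 1

Sorted (descending): 95, 83, 79, 59, 51, 51, 48, 33
The 2 values of 51 occupy positions 5–6 → each gets rank 5.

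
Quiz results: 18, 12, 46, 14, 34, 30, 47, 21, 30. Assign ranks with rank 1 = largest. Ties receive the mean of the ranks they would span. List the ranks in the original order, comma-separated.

Sorted (descending): 47, 46, 34, 30, 30, 21, 18, 14, 12
The 2 values of 30 occupy positions 4–5 → average rank (4+5)/2 = 4.5.

7, 9, 2, 8, 3, 4.5, 1, 6, 4.5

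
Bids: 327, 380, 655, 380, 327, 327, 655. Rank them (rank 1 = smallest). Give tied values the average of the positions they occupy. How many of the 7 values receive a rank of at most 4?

Sorted (ascending): 327, 327, 327, 380, 380, 655, 655
The 3 values of 327 occupy positions 1–3 → average rank 2.
The 2 values of 380 occupy positions 4–5 → average rank (4+5)/2 = 4.5.
The 2 values of 655 occupy positions 6–7 → average rank (6+7)/2 = 6.5.
Ranks ≤ 4: {2, 2, 2} → 3 values.

3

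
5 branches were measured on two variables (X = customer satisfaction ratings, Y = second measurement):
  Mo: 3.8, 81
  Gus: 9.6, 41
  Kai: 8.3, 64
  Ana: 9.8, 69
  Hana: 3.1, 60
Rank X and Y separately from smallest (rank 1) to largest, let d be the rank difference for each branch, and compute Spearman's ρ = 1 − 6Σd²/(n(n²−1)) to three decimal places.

Ranks of variable 1: 2, 4, 3, 5, 1
Ranks of variable 2: 5, 1, 3, 4, 2
d = r₁ − r₂: -3, 3, 0, 1, -1
d²: 9, 9, 0, 1, 1; Σd² = 20
ρ = 1 − 6·20/(5·24) = 1 − 120/120 = 0.000

0.000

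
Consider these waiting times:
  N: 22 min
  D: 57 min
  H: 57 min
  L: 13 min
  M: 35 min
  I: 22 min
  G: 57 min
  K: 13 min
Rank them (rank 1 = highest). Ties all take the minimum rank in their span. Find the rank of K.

7

Sorted (descending): 57, 57, 57, 35, 22, 22, 13, 13
The 3 values of 57 occupy positions 1–3 → each gets rank 1.
The 2 values of 22 occupy positions 5–6 → each gets rank 5.
The 2 values of 13 occupy positions 7–8 → each gets rank 7.
K has value 13 min → rank 7.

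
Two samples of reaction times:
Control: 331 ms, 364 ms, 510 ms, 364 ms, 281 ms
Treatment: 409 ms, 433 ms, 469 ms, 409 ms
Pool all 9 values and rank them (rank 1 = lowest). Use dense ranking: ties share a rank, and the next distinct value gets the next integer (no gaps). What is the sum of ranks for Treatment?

Sorted (ascending): 281, 331, 364, 364, 409, 409, 433, 469, 510
The 2 values of 364 share dense rank 3.
The 2 values of 409 share dense rank 4.
Remaining distinct values take the next consecutive integers.
Treatment values → pooled ranks: 409→4, 433→5, 469→6, 409→4
Rank sum = 4 + 5 + 6 + 4 = 19

19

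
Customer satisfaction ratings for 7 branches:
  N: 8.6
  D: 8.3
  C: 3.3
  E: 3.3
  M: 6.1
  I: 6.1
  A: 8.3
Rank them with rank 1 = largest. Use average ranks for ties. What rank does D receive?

Sorted (descending): 8.6, 8.3, 8.3, 6.1, 6.1, 3.3, 3.3
The 2 values of 8.3 occupy positions 2–3 → average rank (2+3)/2 = 2.5.
The 2 values of 6.1 occupy positions 4–5 → average rank (4+5)/2 = 4.5.
The 2 values of 3.3 occupy positions 6–7 → average rank (6+7)/2 = 6.5.
D has value 8.3 → rank 2.5.

2.5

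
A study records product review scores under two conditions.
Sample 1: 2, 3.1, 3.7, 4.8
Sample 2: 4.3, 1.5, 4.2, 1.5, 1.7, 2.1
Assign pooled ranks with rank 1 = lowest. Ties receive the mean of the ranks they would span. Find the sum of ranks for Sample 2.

28

Sorted (ascending): 1.5, 1.5, 1.7, 2, 2.1, 3.1, 3.7, 4.2, 4.3, 4.8
The 2 values of 1.5 occupy positions 1–2 → average rank (1+2)/2 = 1.5.
Sample 2 values → pooled ranks: 4.3→9, 1.5→1.5, 4.2→8, 1.5→1.5, 1.7→3, 2.1→5
Rank sum = 9 + 1.5 + 8 + 1.5 + 3 + 5 = 28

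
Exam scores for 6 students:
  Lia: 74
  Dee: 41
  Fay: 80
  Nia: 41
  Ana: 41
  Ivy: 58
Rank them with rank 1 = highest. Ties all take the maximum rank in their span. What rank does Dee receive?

6

Sorted (descending): 80, 74, 58, 41, 41, 41
The 3 values of 41 occupy positions 4–6 → each gets rank 6.
Dee has value 41 → rank 6.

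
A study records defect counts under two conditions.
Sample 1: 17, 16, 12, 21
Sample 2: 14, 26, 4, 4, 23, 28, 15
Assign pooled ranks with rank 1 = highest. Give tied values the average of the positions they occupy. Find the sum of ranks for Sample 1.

24

Sorted (descending): 28, 26, 23, 21, 17, 16, 15, 14, 12, 4, 4
The 2 values of 4 occupy positions 10–11 → average rank (10+11)/2 = 10.5.
Sample 1 values → pooled ranks: 17→5, 16→6, 12→9, 21→4
Rank sum = 5 + 6 + 9 + 4 = 24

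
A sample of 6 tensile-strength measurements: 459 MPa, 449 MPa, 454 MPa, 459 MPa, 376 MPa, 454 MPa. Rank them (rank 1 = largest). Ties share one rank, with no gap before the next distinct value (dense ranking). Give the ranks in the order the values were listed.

Sorted (descending): 459, 459, 454, 454, 449, 376
The 2 values of 459 share dense rank 1.
The 2 values of 454 share dense rank 2.
Remaining distinct values take the next consecutive integers.

1, 3, 2, 1, 4, 2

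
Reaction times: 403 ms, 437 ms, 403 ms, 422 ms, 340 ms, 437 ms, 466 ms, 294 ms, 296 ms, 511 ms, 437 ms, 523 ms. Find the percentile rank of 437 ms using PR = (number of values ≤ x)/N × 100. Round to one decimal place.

N = 12.
Strictly below 437: 6. Equal to 437: 3.
PR = 9/12 × 100 = 75.0

75.0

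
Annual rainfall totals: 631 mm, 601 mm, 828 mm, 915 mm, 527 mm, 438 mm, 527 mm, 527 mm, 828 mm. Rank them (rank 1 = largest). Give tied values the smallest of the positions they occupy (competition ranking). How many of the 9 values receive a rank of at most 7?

Sorted (descending): 915, 828, 828, 631, 601, 527, 527, 527, 438
The 2 values of 828 occupy positions 2–3 → each gets rank 2.
The 3 values of 527 occupy positions 6–8 → each gets rank 6.
Ranks ≤ 7: {1, 2, 2, 4, 5, 6, 6, 6} → 8 values.

8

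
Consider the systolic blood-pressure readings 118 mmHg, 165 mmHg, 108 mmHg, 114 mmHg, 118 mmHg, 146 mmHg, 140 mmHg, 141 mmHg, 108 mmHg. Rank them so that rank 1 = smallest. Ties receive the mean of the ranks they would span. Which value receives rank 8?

146

Sorted (ascending): 108, 108, 114, 118, 118, 140, 141, 146, 165
The 2 values of 108 occupy positions 1–2 → average rank (1+2)/2 = 1.5.
The 2 values of 118 occupy positions 4–5 → average rank (4+5)/2 = 4.5.
Rank 8 → value 146.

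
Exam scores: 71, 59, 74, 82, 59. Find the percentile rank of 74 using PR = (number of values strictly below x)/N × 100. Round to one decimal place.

N = 5.
Strictly below 74: 3. Equal to 74: 1.
PR = 3/5 × 100 = 60.0

60.0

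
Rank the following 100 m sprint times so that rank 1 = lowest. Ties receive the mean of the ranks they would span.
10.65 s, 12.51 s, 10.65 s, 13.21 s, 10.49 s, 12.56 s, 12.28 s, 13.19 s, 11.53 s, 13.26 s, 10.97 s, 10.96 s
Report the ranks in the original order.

2.5, 8, 2.5, 11, 1, 9, 7, 10, 6, 12, 5, 4

Sorted (ascending): 10.49, 10.65, 10.65, 10.96, 10.97, 11.53, 12.28, 12.51, 12.56, 13.19, 13.21, 13.26
The 2 values of 10.65 occupy positions 2–3 → average rank (2+3)/2 = 2.5.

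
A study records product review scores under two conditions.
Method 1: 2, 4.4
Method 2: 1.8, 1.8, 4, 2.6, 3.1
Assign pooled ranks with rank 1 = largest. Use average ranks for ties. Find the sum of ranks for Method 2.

22

Sorted (descending): 4.4, 4, 3.1, 2.6, 2, 1.8, 1.8
The 2 values of 1.8 occupy positions 6–7 → average rank (6+7)/2 = 6.5.
Method 2 values → pooled ranks: 1.8→6.5, 1.8→6.5, 4→2, 2.6→4, 3.1→3
Rank sum = 6.5 + 6.5 + 2 + 4 + 3 = 22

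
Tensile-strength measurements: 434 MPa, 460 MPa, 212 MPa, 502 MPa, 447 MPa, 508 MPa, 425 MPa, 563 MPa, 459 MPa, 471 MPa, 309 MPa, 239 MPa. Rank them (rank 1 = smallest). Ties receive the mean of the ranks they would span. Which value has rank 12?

Sorted (ascending): 212, 239, 309, 425, 434, 447, 459, 460, 471, 502, 508, 563
No ties — each value takes its position as its rank.
Rank 12 → value 563.

563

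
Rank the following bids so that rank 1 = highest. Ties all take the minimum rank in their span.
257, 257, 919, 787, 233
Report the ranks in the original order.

Sorted (descending): 919, 787, 257, 257, 233
The 2 values of 257 occupy positions 3–4 → each gets rank 3.

3, 3, 1, 2, 5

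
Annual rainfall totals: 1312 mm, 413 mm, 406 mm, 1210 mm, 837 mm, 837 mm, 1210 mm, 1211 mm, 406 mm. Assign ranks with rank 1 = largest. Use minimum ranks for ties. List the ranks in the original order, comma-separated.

1, 7, 8, 3, 5, 5, 3, 2, 8

Sorted (descending): 1312, 1211, 1210, 1210, 837, 837, 413, 406, 406
The 2 values of 1210 occupy positions 3–4 → each gets rank 3.
The 2 values of 837 occupy positions 5–6 → each gets rank 5.
The 2 values of 406 occupy positions 8–9 → each gets rank 8.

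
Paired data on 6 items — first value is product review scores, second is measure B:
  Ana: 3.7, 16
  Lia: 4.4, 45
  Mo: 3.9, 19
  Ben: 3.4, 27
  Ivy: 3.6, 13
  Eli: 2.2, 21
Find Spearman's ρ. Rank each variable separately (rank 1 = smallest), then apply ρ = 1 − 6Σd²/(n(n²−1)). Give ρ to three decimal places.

0.143

Ranks of variable 1: 4, 6, 5, 2, 3, 1
Ranks of variable 2: 2, 6, 3, 5, 1, 4
d = r₁ − r₂: 2, 0, 2, -3, 2, -3
d²: 4, 0, 4, 9, 4, 9; Σd² = 30
ρ = 1 − 6·30/(6·35) = 1 − 180/210 = 0.143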